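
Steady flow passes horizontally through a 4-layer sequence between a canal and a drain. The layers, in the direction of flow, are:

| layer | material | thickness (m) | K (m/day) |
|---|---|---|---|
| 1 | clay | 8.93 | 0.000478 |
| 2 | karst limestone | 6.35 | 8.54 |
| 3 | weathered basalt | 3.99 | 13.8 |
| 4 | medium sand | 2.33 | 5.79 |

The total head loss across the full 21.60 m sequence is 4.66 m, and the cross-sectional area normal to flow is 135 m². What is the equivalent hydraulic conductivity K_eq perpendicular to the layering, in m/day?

Flow is perpendicular to layering, so the layers act in series and the equivalent K is the thickness-weighted harmonic mean.
Total thickness L = 8.93 + 6.35 + 3.99 + 2.33 = 21.60 m.
Σ(b_i/K_i) = 8.93/0.000478 + 6.35/8.54 + 3.99/13.8 + 2.33/5.79 = 18683 d.
K_eq = L / Σ(b_i/K_i) = 21.60 / 18683 = 0.001156 m/day.

0.00116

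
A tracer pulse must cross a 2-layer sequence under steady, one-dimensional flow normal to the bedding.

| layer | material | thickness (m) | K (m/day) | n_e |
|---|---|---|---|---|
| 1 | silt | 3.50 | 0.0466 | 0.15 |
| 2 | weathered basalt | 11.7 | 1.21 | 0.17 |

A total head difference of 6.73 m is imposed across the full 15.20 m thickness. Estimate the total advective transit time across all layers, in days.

31.7

With flow normal to the layers, continuity requires the same specific discharge q through every layer.
Σ(b_i/K_i) = 3.50/0.0466 + 11.7/1.21 = 84.78 d.
q = Δh / Σ(b_i/K_i) = 6.73 / 84.78 = 0.07939 m/day.
In each layer the seepage velocity is v_i = q/n_i, so the layer transit time is t_i = b_i·n_i / q:
  layer 1 (silt): t_1 = 3.50 × 0.15 / 0.07939 = 6.613 d
  layer 2 (weathered basalt): t_2 = 11.7 × 0.17 / 0.07939 = 25.06 d
Total t = Σ t_i = 31.67 days.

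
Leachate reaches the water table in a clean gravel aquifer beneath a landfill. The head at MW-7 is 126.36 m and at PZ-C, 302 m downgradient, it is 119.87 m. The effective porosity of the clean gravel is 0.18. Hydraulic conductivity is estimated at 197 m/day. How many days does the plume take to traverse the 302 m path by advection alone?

12.8

Hydraulic gradient i = (126.36 − 119.87) / 302 = 6.49 / 302 = 0.02149.
Darcy flux q = K · i = 197.0 × 0.02149 = 4.234 m/day.
Seepage velocity v = q / n_e = 4.234 / 0.18 = 23.52 m/day.
Travel time t = L / v = 302 / 23.52 = 12.84 days.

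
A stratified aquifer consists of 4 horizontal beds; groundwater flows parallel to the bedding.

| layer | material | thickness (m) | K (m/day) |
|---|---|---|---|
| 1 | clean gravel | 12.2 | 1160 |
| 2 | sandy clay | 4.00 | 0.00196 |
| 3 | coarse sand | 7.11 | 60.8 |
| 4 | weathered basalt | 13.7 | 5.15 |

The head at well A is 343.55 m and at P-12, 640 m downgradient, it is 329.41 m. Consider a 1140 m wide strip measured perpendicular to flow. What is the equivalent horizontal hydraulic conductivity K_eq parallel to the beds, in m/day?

Flow is parallel to layering, so each bed carries its own Darcy discharge and the transmissivities add.
Σ(K_i·b_i) = 1160×12.2 + 0.00196×4.00 + 60.8×7.11 + 5.15×13.7 = 14655 m²/day.
Total thickness b = 37.01 m, so K_eq = Σ(K_i·b_i)/b = 396.0 m/day.

396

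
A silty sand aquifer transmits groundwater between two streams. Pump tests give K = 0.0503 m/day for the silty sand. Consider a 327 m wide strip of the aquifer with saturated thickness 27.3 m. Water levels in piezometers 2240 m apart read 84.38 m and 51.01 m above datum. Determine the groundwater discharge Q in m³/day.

6.69

Cross-sectional area A = 327 × 27.3 = 8927 m².
Hydraulic gradient i = (84.38 − 51.01) / 2240 = 33.37 / 2240 = 0.01490.
Darcy's law: Q = K · A · i = 0.05030 × 8927 × 0.01490 = 6.689 m³/day.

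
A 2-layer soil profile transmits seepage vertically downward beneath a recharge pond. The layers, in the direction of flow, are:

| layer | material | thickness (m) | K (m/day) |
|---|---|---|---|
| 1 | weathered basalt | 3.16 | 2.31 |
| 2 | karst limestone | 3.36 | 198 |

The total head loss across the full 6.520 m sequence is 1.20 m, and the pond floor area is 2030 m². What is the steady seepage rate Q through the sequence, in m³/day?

Flow is perpendicular to layering, so the layers act in series and the equivalent K is the thickness-weighted harmonic mean.
Total thickness L = 3.16 + 3.36 = 6.520 m.
Σ(b_i/K_i) = 3.16/2.31 + 3.36/198 = 1.385 d.
K_eq = L / Σ(b_i/K_i) = 6.520 / 1.385 = 4.708 m/day.
Q = K_eq · A · (Δh/L) = 4.708 × 2030 × (1.20/6.520) = 1759 m³/day.

1760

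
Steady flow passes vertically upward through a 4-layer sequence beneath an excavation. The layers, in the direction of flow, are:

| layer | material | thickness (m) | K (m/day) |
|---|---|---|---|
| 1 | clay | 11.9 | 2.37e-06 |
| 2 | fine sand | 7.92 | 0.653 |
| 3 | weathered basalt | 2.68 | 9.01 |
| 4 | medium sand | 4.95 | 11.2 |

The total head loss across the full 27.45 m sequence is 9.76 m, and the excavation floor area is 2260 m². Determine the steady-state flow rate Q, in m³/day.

0.00439

Flow is perpendicular to layering, so the layers act in series and the equivalent K is the thickness-weighted harmonic mean.
Total thickness L = 11.9 + 7.92 + 2.68 + 4.95 = 27.45 m.
Σ(b_i/K_i) = 11.9/2.37e-06 + 7.92/0.653 + 2.68/9.01 + 4.95/11.2 = 5.021e+06 d.
K_eq = L / Σ(b_i/K_i) = 27.45 / 5.021e+06 = 5.467e-06 m/day.
Q = K_eq · A · (Δh/L) = 5.467e-06 × 2260 × (9.76/27.45) = 0.004393 m³/day.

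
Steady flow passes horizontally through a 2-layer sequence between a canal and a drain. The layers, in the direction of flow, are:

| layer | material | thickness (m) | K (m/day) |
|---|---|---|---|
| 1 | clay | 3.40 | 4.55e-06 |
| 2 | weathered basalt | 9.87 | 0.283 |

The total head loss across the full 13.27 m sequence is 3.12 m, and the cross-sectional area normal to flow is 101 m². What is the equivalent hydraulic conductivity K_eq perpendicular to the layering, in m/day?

1.78e-05

Flow is perpendicular to layering, so the layers act in series and the equivalent K is the thickness-weighted harmonic mean.
Total thickness L = 3.40 + 9.87 = 13.27 m.
Σ(b_i/K_i) = 3.40/4.55e-06 + 9.87/0.283 = 7.473e+05 d.
K_eq = L / Σ(b_i/K_i) = 13.27 / 7.473e+05 = 1.776e-05 m/day.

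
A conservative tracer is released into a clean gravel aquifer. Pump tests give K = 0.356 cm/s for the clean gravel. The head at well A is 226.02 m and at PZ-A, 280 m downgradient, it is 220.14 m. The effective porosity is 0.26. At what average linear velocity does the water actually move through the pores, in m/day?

24.8

Convert K: 0.356 cm/s × 864 = 307.6 m/day.
Hydraulic gradient i = (226.02 − 220.14) / 280 = 5.88 / 280 = 0.02100.
Darcy flux q = K · i = 307.6 × 0.02100 = 6.459 m/day.
Seepage velocity v = q / n_e = 6.459 / 0.26 = 24.84 m/day.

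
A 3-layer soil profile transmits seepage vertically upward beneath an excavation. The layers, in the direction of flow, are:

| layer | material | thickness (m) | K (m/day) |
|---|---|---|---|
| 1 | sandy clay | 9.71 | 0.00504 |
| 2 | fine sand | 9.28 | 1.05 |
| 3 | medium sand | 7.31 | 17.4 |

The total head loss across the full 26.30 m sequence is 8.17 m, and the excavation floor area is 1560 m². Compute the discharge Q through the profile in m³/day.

6.58

Flow is perpendicular to layering, so the layers act in series and the equivalent K is the thickness-weighted harmonic mean.
Total thickness L = 9.71 + 9.28 + 7.31 = 26.30 m.
Σ(b_i/K_i) = 9.71/0.00504 + 9.28/1.05 + 7.31/17.4 = 1936 d.
K_eq = L / Σ(b_i/K_i) = 26.30 / 1936 = 0.01359 m/day.
Q = K_eq · A · (Δh/L) = 0.01359 × 1560 × (8.17/26.30) = 6.584 m³/day.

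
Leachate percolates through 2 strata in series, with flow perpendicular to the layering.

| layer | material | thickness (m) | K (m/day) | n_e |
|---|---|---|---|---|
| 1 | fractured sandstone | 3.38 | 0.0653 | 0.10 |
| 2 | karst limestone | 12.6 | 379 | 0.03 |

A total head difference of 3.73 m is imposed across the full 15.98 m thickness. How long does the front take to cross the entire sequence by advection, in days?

With flow normal to the layers, continuity requires the same specific discharge q through every layer.
Σ(b_i/K_i) = 3.38/0.0653 + 12.6/379 = 51.79 d.
q = Δh / Σ(b_i/K_i) = 3.73 / 51.79 = 0.07202 m/day.
In each layer the seepage velocity is v_i = q/n_i, so the layer transit time is t_i = b_i·n_i / q:
  layer 1 (fractured sandstone): t_1 = 3.38 × 0.10 / 0.07202 = 4.693 d
  layer 2 (karst limestone): t_2 = 12.6 × 0.03 / 0.07202 = 5.249 d
Total t = Σ t_i = 9.942 days.

9.94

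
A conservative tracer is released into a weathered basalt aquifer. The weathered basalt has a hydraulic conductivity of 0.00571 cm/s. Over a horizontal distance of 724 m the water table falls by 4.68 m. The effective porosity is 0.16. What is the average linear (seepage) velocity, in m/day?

Convert K: 0.00571 cm/s × 864 = 4.933 m/day.
Hydraulic gradient i = Δh / L = 4.68 / 724 = 0.006464.
Darcy flux q = K · i = 4.933 × 0.006464 = 0.03189 m/day.
Seepage velocity v = q / n_e = 0.03189 / 0.16 = 0.1993 m/day.

0.199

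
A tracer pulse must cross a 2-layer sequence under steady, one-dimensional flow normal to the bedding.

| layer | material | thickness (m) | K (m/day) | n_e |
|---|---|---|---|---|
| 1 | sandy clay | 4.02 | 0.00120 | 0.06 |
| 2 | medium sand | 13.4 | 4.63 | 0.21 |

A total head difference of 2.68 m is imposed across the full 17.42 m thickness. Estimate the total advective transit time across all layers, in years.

With flow normal to the layers, continuity requires the same specific discharge q through every layer.
Σ(b_i/K_i) = 4.02/0.00120 + 13.4/4.63 = 3353 d.
q = Δh / Σ(b_i/K_i) = 2.68 / 3353 = 0.0007993 m/day.
In each layer the seepage velocity is v_i = q/n_i, so the layer transit time is t_i = b_i·n_i / q:
  layer 1 (sandy clay): t_1 = 4.02 × 0.06 / 0.0007993 = 301.8 d
  layer 2 (medium sand): t_2 = 13.4 × 0.21 / 0.0007993 = 3521 d
Total t = Σ t_i = 3822 days = 10.46 years.

10.5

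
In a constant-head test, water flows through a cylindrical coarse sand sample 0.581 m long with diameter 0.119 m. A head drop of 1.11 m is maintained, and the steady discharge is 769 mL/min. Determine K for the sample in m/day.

52.1

Cross-sectional area A = π·(d/2)² = π × (0.119/2)² = 0.01112 m².
Convert discharge: 769 mL/min = 1.282e-05 m³/s.
Darcy's law rearranged: K = Q·L / (A·Δh) = 1.282e-05 × 0.581 / (0.01112 × 1.11) = 0.0006032 m/s = 52.11 m/day.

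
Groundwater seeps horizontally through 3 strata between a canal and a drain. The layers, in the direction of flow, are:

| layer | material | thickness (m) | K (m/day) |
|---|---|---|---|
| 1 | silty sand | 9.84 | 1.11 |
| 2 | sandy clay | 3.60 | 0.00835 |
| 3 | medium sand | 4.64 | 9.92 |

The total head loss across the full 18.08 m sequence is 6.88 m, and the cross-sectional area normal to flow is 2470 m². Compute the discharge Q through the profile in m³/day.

38.6

Flow is perpendicular to layering, so the layers act in series and the equivalent K is the thickness-weighted harmonic mean.
Total thickness L = 9.84 + 3.60 + 4.64 = 18.08 m.
Σ(b_i/K_i) = 9.84/1.11 + 3.60/0.00835 + 4.64/9.92 = 440.5 d.
K_eq = L / Σ(b_i/K_i) = 18.08 / 440.5 = 0.04105 m/day.
Q = K_eq · A · (Δh/L) = 0.04105 × 2470 × (6.88/18.08) = 38.58 m³/day.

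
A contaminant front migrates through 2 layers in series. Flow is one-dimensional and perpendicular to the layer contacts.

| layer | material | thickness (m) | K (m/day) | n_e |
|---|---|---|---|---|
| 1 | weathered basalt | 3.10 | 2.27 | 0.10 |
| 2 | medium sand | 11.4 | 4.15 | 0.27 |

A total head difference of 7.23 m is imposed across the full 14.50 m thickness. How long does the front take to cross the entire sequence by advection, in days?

1.93

With flow normal to the layers, continuity requires the same specific discharge q through every layer.
Σ(b_i/K_i) = 3.10/2.27 + 11.4/4.15 = 4.113 d.
q = Δh / Σ(b_i/K_i) = 7.23 / 4.113 = 1.758 m/day.
In each layer the seepage velocity is v_i = q/n_i, so the layer transit time is t_i = b_i·n_i / q:
  layer 1 (weathered basalt): t_1 = 3.10 × 0.10 / 1.758 = 0.1763 d
  layer 2 (medium sand): t_2 = 11.4 × 0.27 / 1.758 = 1.751 d
Total t = Σ t_i = 1.927 days.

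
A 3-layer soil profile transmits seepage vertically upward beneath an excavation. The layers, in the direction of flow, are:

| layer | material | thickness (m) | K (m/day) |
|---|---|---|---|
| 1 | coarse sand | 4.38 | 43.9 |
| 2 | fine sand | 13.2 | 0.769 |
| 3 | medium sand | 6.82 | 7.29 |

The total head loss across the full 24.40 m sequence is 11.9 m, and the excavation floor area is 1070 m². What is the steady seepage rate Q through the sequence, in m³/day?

Flow is perpendicular to layering, so the layers act in series and the equivalent K is the thickness-weighted harmonic mean.
Total thickness L = 4.38 + 13.2 + 6.82 = 24.40 m.
Σ(b_i/K_i) = 4.38/43.9 + 13.2/0.769 + 6.82/7.29 = 18.20 d.
K_eq = L / Σ(b_i/K_i) = 24.40 / 18.20 = 1.341 m/day.
Q = K_eq · A · (Δh/L) = 1.341 × 1070 × (11.9/24.40) = 699.6 m³/day.

700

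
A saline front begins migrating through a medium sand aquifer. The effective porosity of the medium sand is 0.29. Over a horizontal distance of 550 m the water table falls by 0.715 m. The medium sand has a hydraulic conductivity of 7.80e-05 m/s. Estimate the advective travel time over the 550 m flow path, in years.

Convert K: 7.80e-05 m/s × 86400 = 6.739 m/day.
Hydraulic gradient i = Δh / L = 0.715 / 550 = 0.001300.
Darcy flux q = K · i = 6.739 × 0.001300 = 0.008761 m/day.
Seepage velocity v = q / n_e = 0.008761 / 0.29 = 0.03021 m/day.
Travel time t = L / v = 550 / 0.03021 = 18206 days = 49.84 years.

49.8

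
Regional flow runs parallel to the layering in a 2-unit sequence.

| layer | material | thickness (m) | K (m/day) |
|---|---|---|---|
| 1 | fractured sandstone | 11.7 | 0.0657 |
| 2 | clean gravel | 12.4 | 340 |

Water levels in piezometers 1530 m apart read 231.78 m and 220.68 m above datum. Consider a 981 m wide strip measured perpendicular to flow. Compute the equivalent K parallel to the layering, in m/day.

Flow is parallel to layering, so each bed carries its own Darcy discharge and the transmissivities add.
Σ(K_i·b_i) = 0.0657×11.7 + 340×12.4 = 4217 m²/day.
Total thickness b = 24.10 m, so K_eq = Σ(K_i·b_i)/b = 175.0 m/day.

175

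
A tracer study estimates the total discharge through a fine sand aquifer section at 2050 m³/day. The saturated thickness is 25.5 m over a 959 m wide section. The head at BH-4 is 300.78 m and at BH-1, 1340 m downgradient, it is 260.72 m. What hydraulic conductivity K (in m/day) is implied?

Cross-sectional area A = 959 × 25.5 = 24454 m².
Hydraulic gradient i = (300.78 − 260.72) / 1340 = 40.06 / 1340 = 0.02990.
From Q = K·A·i, K = Q / (A·i) = 2050 / (24454 × 0.02990) = 2.804 m/day.

2.80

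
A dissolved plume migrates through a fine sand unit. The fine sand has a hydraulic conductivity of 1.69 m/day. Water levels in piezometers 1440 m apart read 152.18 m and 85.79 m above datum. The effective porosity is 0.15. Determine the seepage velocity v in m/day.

0.519

Hydraulic gradient i = (152.18 − 85.79) / 1440 = 66.39 / 1440 = 0.04610.
Darcy flux q = K · i = 1.690 × 0.04610 = 0.07792 m/day.
Seepage velocity v = q / n_e = 0.07792 / 0.15 = 0.5194 m/day.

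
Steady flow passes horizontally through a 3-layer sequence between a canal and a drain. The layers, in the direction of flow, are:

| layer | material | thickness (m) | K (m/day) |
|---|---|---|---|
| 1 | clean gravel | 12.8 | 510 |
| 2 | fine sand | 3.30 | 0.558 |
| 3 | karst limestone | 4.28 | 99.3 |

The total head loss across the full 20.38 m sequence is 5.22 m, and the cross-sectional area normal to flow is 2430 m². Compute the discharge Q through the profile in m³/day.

Flow is perpendicular to layering, so the layers act in series and the equivalent K is the thickness-weighted harmonic mean.
Total thickness L = 12.8 + 3.30 + 4.28 = 20.38 m.
Σ(b_i/K_i) = 12.8/510 + 3.30/0.558 + 4.28/99.3 = 5.982 d.
K_eq = L / Σ(b_i/K_i) = 20.38 / 5.982 = 3.407 m/day.
Q = K_eq · A · (Δh/L) = 3.407 × 2430 × (5.22/20.38) = 2120 m³/day.

2120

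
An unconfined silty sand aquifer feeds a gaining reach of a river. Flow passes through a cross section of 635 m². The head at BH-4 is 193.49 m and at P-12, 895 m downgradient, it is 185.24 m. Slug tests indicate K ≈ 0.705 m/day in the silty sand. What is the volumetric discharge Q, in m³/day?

Hydraulic gradient i = (193.49 − 185.24) / 895 = 8.25 / 895 = 0.009218.
Darcy's law: Q = K · A · i = 0.7050 × 635.0 × 0.009218 = 4.127 m³/day.

4.13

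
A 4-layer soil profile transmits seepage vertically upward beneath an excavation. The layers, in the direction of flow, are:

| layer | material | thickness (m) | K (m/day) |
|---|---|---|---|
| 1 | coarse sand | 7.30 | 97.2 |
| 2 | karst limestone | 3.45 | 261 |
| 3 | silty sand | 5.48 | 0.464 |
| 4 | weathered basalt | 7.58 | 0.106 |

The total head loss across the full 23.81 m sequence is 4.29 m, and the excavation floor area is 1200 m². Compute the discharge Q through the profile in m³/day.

61.7

Flow is perpendicular to layering, so the layers act in series and the equivalent K is the thickness-weighted harmonic mean.
Total thickness L = 7.30 + 3.45 + 5.48 + 7.58 = 23.81 m.
Σ(b_i/K_i) = 7.30/97.2 + 3.45/261 + 5.48/0.464 + 7.58/0.106 = 83.41 d.
K_eq = L / Σ(b_i/K_i) = 23.81 / 83.41 = 0.2855 m/day.
Q = K_eq · A · (Δh/L) = 0.2855 × 1200 × (4.29/23.81) = 61.72 m³/day.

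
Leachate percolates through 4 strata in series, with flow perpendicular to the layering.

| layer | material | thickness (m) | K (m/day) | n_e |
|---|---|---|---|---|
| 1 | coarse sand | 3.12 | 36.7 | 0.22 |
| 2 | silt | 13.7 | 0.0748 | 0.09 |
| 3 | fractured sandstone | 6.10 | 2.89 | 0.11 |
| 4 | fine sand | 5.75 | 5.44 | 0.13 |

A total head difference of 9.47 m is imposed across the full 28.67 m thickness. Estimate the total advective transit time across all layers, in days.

With flow normal to the layers, continuity requires the same specific discharge q through every layer.
Σ(b_i/K_i) = 3.12/36.7 + 13.7/0.0748 + 6.10/2.89 + 5.75/5.44 = 186.4 d.
q = Δh / Σ(b_i/K_i) = 9.47 / 186.4 = 0.05080 m/day.
In each layer the seepage velocity is v_i = q/n_i, so the layer transit time is t_i = b_i·n_i / q:
  layer 1 (coarse sand): t_1 = 3.12 × 0.22 / 0.05080 = 13.51 d
  layer 2 (silt): t_2 = 13.7 × 0.09 / 0.05080 = 24.27 d
  layer 3 (fractured sandstone): t_3 = 6.10 × 0.11 / 0.05080 = 13.21 d
  layer 4 (fine sand): t_4 = 5.75 × 0.13 / 0.05080 = 14.71 d
Total t = Σ t_i = 65.70 days.

65.7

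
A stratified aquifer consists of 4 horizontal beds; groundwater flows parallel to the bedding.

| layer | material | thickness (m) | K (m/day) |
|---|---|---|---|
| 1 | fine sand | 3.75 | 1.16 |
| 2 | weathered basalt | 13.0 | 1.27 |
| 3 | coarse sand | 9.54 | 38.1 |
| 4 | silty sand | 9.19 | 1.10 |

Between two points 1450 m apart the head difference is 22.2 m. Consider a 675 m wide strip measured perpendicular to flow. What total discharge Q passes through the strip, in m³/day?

Flow is parallel to layering, so each bed carries its own Darcy discharge and the transmissivities add.
Σ(K_i·b_i) = 1.16×3.75 + 1.27×13.0 + 38.1×9.54 + 1.10×9.19 = 394.4 m²/day.
Hydraulic gradient i = Δh / L = 22.2 / 1450 = 0.01531.
Q = Σ(K_i·b_i) · W · i = 394.4 × 675 × 0.01531 = 4076 m³/day.

4080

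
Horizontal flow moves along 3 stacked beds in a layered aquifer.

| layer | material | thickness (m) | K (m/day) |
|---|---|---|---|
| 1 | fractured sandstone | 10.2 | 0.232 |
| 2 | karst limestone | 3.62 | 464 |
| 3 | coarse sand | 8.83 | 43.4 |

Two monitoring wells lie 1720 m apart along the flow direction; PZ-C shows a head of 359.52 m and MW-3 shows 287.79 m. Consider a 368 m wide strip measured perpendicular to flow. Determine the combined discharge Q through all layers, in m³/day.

31700

Flow is parallel to layering, so each bed carries its own Darcy discharge and the transmissivities add.
Σ(K_i·b_i) = 0.232×10.2 + 464×3.62 + 43.4×8.83 = 2065 m²/day.
Hydraulic gradient i = (359.52 − 287.79) / 1720 = 71.73 / 1720 = 0.04170.
Q = Σ(K_i·b_i) · W · i = 2065 × 368 × 0.04170 = 31695 m³/day.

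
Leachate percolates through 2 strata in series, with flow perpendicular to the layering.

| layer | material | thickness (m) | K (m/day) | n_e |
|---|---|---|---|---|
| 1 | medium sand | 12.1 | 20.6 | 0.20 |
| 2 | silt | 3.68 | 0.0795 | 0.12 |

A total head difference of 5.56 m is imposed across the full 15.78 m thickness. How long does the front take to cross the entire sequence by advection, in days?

With flow normal to the layers, continuity requires the same specific discharge q through every layer.
Σ(b_i/K_i) = 12.1/20.6 + 3.68/0.0795 = 46.88 d.
q = Δh / Σ(b_i/K_i) = 5.56 / 46.88 = 0.1186 m/day.
In each layer the seepage velocity is v_i = q/n_i, so the layer transit time is t_i = b_i·n_i / q:
  layer 1 (medium sand): t_1 = 12.1 × 0.20 / 0.1186 = 20.40 d
  layer 2 (silt): t_2 = 3.68 × 0.12 / 0.1186 = 3.723 d
Total t = Σ t_i = 24.13 days.

24.1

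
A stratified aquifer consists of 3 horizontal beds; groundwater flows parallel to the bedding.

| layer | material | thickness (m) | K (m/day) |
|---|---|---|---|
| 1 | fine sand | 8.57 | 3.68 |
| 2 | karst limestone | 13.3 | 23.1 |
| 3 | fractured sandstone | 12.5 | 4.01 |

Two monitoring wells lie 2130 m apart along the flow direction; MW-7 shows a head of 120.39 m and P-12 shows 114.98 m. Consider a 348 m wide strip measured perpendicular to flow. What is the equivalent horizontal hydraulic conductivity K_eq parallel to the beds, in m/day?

Flow is parallel to layering, so each bed carries its own Darcy discharge and the transmissivities add.
Σ(K_i·b_i) = 3.68×8.57 + 23.1×13.3 + 4.01×12.5 = 388.9 m²/day.
Total thickness b = 34.37 m, so K_eq = Σ(K_i·b_i)/b = 11.31 m/day.

11.3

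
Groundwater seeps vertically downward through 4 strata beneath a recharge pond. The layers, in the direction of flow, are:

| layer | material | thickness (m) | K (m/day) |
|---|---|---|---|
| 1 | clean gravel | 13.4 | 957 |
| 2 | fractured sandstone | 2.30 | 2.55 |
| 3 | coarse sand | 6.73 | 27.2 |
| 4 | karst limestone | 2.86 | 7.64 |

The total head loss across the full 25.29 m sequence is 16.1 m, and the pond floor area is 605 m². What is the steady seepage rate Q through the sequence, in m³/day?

Flow is perpendicular to layering, so the layers act in series and the equivalent K is the thickness-weighted harmonic mean.
Total thickness L = 13.4 + 2.30 + 6.73 + 2.86 = 25.29 m.
Σ(b_i/K_i) = 13.4/957 + 2.30/2.55 + 6.73/27.2 + 2.86/7.64 = 1.538 d.
K_eq = L / Σ(b_i/K_i) = 25.29 / 1.538 = 16.45 m/day.
Q = K_eq · A · (Δh/L) = 16.45 × 605 × (16.1/25.29) = 6334 m³/day.

6330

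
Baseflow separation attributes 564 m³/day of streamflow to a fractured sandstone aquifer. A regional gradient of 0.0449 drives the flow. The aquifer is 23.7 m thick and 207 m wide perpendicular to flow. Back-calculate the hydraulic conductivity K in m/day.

2.56

Cross-sectional area A = 207 × 23.7 = 4906 m².
Hydraulic gradient i = 0.0449.
From Q = K·A·i, K = Q / (A·i) = 564 / (4906 × 0.04490) = 2.560 m/day.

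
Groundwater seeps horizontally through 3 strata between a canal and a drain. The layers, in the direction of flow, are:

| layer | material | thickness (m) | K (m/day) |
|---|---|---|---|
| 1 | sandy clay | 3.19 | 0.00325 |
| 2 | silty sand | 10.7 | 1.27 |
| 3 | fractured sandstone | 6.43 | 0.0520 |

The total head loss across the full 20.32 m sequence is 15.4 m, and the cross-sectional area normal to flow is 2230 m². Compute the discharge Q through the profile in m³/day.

30.8

Flow is perpendicular to layering, so the layers act in series and the equivalent K is the thickness-weighted harmonic mean.
Total thickness L = 3.19 + 10.7 + 6.43 = 20.32 m.
Σ(b_i/K_i) = 3.19/0.00325 + 10.7/1.27 + 6.43/0.0520 = 1114 d.
K_eq = L / Σ(b_i/K_i) = 20.32 / 1114 = 0.01825 m/day.
Q = K_eq · A · (Δh/L) = 0.01825 × 2230 × (15.4/20.32) = 30.84 m³/day.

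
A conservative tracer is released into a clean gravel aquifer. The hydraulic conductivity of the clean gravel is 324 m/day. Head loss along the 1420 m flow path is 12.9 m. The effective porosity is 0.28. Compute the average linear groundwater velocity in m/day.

Hydraulic gradient i = Δh / L = 12.9 / 1420 = 0.009085.
Darcy flux q = K · i = 324.0 × 0.009085 = 2.943 m/day.
Seepage velocity v = q / n_e = 2.943 / 0.28 = 10.51 m/day.

10.5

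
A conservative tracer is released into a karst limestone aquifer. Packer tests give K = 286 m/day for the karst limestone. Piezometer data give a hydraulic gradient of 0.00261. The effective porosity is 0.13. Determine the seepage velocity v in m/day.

Hydraulic gradient i = 0.00261.
Darcy flux q = K · i = 286.0 × 0.002610 = 0.7465 m/day.
Seepage velocity v = q / n_e = 0.7465 / 0.13 = 5.742 m/day.

5.74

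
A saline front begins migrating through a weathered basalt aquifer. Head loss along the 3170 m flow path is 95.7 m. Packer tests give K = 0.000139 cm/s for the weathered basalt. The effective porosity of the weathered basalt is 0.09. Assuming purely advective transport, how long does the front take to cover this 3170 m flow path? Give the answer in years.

Convert K: 0.000139 cm/s × 864 = 0.1201 m/day.
Hydraulic gradient i = Δh / L = 95.7 / 3170 = 0.03019.
Darcy flux q = K · i = 0.1201 × 0.03019 = 0.003626 m/day.
Seepage velocity v = q / n_e = 0.003626 / 0.09 = 0.04028 m/day.
Travel time t = L / v = 3170 / 0.04028 = 78690 days = 215.4 years.

215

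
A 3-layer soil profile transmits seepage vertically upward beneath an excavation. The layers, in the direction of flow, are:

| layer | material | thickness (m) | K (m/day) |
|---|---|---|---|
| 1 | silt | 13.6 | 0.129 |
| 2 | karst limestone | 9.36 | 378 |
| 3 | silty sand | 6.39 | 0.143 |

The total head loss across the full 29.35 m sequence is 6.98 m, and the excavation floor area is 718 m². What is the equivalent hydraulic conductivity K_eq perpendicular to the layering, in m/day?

Flow is perpendicular to layering, so the layers act in series and the equivalent K is the thickness-weighted harmonic mean.
Total thickness L = 13.6 + 9.36 + 6.39 = 29.35 m.
Σ(b_i/K_i) = 13.6/0.129 + 9.36/378 + 6.39/0.143 = 150.1 d.
K_eq = L / Σ(b_i/K_i) = 29.35 / 150.1 = 0.1955 m/day.

0.195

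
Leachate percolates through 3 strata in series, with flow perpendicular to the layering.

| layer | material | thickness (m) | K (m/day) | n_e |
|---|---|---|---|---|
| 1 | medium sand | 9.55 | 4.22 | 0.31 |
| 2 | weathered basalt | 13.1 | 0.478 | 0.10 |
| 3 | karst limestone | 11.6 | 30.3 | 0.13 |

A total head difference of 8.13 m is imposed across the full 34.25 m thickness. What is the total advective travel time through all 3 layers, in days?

With flow normal to the layers, continuity requires the same specific discharge q through every layer.
Σ(b_i/K_i) = 9.55/4.22 + 13.1/0.478 + 11.6/30.3 = 30.05 d.
q = Δh / Σ(b_i/K_i) = 8.13 / 30.05 = 0.2705 m/day.
In each layer the seepage velocity is v_i = q/n_i, so the layer transit time is t_i = b_i·n_i / q:
  layer 1 (medium sand): t_1 = 9.55 × 0.31 / 0.2705 = 10.94 d
  layer 2 (weathered basalt): t_2 = 13.1 × 0.10 / 0.2705 = 4.842 d
  layer 3 (karst limestone): t_3 = 11.6 × 0.13 / 0.2705 = 5.574 d
Total t = Σ t_i = 21.36 days.

21.4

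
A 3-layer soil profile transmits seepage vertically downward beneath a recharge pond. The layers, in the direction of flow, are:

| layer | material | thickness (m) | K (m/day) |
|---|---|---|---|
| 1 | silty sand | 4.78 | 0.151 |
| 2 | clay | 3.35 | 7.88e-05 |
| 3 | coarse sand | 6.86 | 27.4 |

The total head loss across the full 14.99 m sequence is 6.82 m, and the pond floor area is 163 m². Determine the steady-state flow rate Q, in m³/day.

0.0261

Flow is perpendicular to layering, so the layers act in series and the equivalent K is the thickness-weighted harmonic mean.
Total thickness L = 4.78 + 3.35 + 6.86 = 14.99 m.
Σ(b_i/K_i) = 4.78/0.151 + 3.35/7.88e-05 + 6.86/27.4 = 42545 d.
K_eq = L / Σ(b_i/K_i) = 14.99 / 42545 = 0.0003523 m/day.
Q = K_eq · A · (Δh/L) = 0.0003523 × 163 × (6.82/14.99) = 0.02613 m³/day.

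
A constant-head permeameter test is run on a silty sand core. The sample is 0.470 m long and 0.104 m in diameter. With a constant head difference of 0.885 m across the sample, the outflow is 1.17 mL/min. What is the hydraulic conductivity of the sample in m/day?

0.105

Cross-sectional area A = π·(d/2)² = π × (0.104/2)² = 0.008495 m².
Convert discharge: 1.17 mL/min = 1.950e-08 m³/s.
Darcy's law rearranged: K = Q·L / (A·Δh) = 1.950e-08 × 0.470 / (0.008495 × 0.885) = 1.219e-06 m/s = 0.1053 m/day.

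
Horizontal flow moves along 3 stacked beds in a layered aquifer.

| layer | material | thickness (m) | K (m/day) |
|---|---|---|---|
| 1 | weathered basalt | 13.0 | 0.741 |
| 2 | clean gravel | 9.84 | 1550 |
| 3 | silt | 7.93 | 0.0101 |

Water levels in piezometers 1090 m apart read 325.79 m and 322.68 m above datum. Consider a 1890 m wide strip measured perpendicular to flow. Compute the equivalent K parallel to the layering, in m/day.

496

Flow is parallel to layering, so each bed carries its own Darcy discharge and the transmissivities add.
Σ(K_i·b_i) = 0.741×13.0 + 1550×9.84 + 0.0101×7.93 = 15262 m²/day.
Total thickness b = 30.77 m, so K_eq = Σ(K_i·b_i)/b = 496.0 m/day.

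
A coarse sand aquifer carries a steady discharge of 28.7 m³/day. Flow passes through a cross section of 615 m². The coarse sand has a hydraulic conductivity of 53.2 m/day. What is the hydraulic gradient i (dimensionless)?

0.000877

From Q = K·A·i, i = Q / (K·A) = 28.7 / (53.20 × 615.0) = 0.0008772.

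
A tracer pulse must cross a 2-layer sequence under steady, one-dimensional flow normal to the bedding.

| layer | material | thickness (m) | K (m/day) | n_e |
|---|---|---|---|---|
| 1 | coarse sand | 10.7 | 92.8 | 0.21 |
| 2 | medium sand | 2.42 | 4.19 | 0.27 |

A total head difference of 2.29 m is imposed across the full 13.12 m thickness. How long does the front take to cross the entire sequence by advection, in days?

0.878

With flow normal to the layers, continuity requires the same specific discharge q through every layer.
Σ(b_i/K_i) = 10.7/92.8 + 2.42/4.19 = 0.6929 d.
q = Δh / Σ(b_i/K_i) = 2.29 / 0.6929 = 3.305 m/day.
In each layer the seepage velocity is v_i = q/n_i, so the layer transit time is t_i = b_i·n_i / q:
  layer 1 (coarse sand): t_1 = 10.7 × 0.21 / 3.305 = 0.6799 d
  layer 2 (medium sand): t_2 = 2.42 × 0.27 / 3.305 = 0.1977 d
Total t = Σ t_i = 0.8776 days.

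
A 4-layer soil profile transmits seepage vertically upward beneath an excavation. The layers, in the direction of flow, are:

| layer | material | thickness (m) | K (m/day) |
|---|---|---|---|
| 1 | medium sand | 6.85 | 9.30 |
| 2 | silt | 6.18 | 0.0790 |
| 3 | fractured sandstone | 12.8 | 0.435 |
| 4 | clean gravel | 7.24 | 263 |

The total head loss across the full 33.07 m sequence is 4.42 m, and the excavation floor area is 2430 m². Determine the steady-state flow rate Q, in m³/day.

99.1

Flow is perpendicular to layering, so the layers act in series and the equivalent K is the thickness-weighted harmonic mean.
Total thickness L = 6.85 + 6.18 + 12.8 + 7.24 = 33.07 m.
Σ(b_i/K_i) = 6.85/9.30 + 6.18/0.0790 + 12.8/0.435 + 7.24/263 = 108.4 d.
K_eq = L / Σ(b_i/K_i) = 33.07 / 108.4 = 0.3050 m/day.
Q = K_eq · A · (Δh/L) = 0.3050 × 2430 × (4.42/33.07) = 99.07 m³/day.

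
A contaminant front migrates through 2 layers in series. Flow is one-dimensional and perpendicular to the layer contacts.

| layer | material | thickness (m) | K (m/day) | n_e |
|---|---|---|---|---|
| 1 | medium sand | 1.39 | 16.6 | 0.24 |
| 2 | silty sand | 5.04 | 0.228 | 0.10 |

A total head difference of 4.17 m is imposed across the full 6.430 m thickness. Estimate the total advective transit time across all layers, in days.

With flow normal to the layers, continuity requires the same specific discharge q through every layer.
Σ(b_i/K_i) = 1.39/16.6 + 5.04/0.228 = 22.19 d.
q = Δh / Σ(b_i/K_i) = 4.17 / 22.19 = 0.1879 m/day.
In each layer the seepage velocity is v_i = q/n_i, so the layer transit time is t_i = b_i·n_i / q:
  layer 1 (medium sand): t_1 = 1.39 × 0.24 / 0.1879 = 1.775 d
  layer 2 (silty sand): t_2 = 5.04 × 0.10 / 0.1879 = 2.682 d
Total t = Σ t_i = 4.457 days.

4.46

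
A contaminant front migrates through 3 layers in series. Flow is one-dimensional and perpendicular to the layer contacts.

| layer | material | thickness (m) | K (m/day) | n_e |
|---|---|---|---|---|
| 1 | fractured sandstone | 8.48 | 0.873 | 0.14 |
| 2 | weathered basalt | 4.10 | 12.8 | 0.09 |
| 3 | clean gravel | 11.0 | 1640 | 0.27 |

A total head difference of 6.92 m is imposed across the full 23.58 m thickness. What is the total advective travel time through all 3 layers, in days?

With flow normal to the layers, continuity requires the same specific discharge q through every layer.
Σ(b_i/K_i) = 8.48/0.873 + 4.10/12.8 + 11.0/1640 = 10.04 d.
q = Δh / Σ(b_i/K_i) = 6.92 / 10.04 = 0.6892 m/day.
In each layer the seepage velocity is v_i = q/n_i, so the layer transit time is t_i = b_i·n_i / q:
  layer 1 (fractured sandstone): t_1 = 8.48 × 0.14 / 0.6892 = 1.723 d
  layer 2 (weathered basalt): t_2 = 4.10 × 0.09 / 0.6892 = 0.5354 d
  layer 3 (clean gravel): t_3 = 11.0 × 0.27 / 0.6892 = 4.309 d
Total t = Σ t_i = 6.567 days.

6.57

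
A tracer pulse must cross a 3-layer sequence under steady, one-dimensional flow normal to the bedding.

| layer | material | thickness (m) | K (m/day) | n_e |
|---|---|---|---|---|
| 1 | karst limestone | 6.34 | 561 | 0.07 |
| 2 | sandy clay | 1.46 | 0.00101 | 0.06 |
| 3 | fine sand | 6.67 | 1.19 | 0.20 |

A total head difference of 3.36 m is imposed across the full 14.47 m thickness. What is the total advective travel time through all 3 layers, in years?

With flow normal to the layers, continuity requires the same specific discharge q through every layer.
Σ(b_i/K_i) = 6.34/561 + 1.46/0.00101 + 6.67/1.19 = 1451 d.
q = Δh / Σ(b_i/K_i) = 3.36 / 1451 = 0.002315 m/day.
In each layer the seepage velocity is v_i = q/n_i, so the layer transit time is t_i = b_i·n_i / q:
  layer 1 (karst limestone): t_1 = 6.34 × 0.07 / 0.002315 = 191.7 d
  layer 2 (sandy clay): t_2 = 1.46 × 0.06 / 0.002315 = 37.83 d
  layer 3 (fine sand): t_3 = 6.67 × 0.20 / 0.002315 = 576.1 d
Total t = Σ t_i = 805.7 days = 2.206 years.

2.21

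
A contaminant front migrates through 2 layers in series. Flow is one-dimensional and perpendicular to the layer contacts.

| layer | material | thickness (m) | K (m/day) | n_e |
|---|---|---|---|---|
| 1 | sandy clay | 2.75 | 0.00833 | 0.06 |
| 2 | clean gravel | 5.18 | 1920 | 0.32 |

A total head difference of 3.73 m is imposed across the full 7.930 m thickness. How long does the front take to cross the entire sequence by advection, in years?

With flow normal to the layers, continuity requires the same specific discharge q through every layer.
Σ(b_i/K_i) = 2.75/0.00833 + 5.18/1920 = 330.1 d.
q = Δh / Σ(b_i/K_i) = 3.73 / 330.1 = 0.01130 m/day.
In each layer the seepage velocity is v_i = q/n_i, so the layer transit time is t_i = b_i·n_i / q:
  layer 1 (sandy clay): t_1 = 2.75 × 0.06 / 0.01130 = 14.60 d
  layer 2 (clean gravel): t_2 = 5.18 × 0.32 / 0.01130 = 146.7 d
Total t = Σ t_i = 161.3 days = 0.4417 years.

0.442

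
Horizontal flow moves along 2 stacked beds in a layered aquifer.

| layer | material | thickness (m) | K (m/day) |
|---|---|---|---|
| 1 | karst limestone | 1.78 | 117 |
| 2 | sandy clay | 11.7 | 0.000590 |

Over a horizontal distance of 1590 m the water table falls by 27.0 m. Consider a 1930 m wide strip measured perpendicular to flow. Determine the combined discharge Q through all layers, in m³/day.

6830

Flow is parallel to layering, so each bed carries its own Darcy discharge and the transmissivities add.
Σ(K_i·b_i) = 117×1.78 + 0.000590×11.7 = 208.3 m²/day.
Hydraulic gradient i = Δh / L = 27.0 / 1590 = 0.01698.
Q = Σ(K_i·b_i) · W · i = 208.3 × 1930 × 0.01698 = 6826 m³/day.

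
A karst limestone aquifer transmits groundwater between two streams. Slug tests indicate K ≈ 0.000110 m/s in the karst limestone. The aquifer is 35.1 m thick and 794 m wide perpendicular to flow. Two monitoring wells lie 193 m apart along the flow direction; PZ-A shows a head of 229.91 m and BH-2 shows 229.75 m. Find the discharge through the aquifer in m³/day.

220

Convert K: 0.000110 m/s × 86400 = 9.504 m/day.
Cross-sectional area A = 794 × 35.1 = 27869 m².
Hydraulic gradient i = (229.91 − 229.75) / 193 = 0.16 / 193 = 0.0008290.
Darcy's law: Q = K · A · i = 9.504 × 27869 × 0.0008290 = 219.6 m³/day.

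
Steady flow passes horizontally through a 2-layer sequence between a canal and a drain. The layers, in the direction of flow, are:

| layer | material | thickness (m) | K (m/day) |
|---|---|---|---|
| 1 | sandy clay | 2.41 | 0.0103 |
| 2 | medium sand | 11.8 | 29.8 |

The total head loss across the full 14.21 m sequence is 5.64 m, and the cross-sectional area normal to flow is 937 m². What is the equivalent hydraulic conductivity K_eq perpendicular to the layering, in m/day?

Flow is perpendicular to layering, so the layers act in series and the equivalent K is the thickness-weighted harmonic mean.
Total thickness L = 2.41 + 11.8 = 14.21 m.
Σ(b_i/K_i) = 2.41/0.0103 + 11.8/29.8 = 234.4 d.
K_eq = L / Σ(b_i/K_i) = 14.21 / 234.4 = 0.06063 m/day.

0.0606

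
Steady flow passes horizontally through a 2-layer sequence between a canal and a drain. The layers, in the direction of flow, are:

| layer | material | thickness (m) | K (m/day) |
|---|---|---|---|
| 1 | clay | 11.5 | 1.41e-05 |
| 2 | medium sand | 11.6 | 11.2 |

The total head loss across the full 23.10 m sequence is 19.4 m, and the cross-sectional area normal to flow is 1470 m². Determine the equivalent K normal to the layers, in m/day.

2.83e-05

Flow is perpendicular to layering, so the layers act in series and the equivalent K is the thickness-weighted harmonic mean.
Total thickness L = 11.5 + 11.6 = 23.10 m.
Σ(b_i/K_i) = 11.5/1.41e-05 + 11.6/11.2 = 8.156e+05 d.
K_eq = L / Σ(b_i/K_i) = 23.10 / 8.156e+05 = 2.832e-05 m/day.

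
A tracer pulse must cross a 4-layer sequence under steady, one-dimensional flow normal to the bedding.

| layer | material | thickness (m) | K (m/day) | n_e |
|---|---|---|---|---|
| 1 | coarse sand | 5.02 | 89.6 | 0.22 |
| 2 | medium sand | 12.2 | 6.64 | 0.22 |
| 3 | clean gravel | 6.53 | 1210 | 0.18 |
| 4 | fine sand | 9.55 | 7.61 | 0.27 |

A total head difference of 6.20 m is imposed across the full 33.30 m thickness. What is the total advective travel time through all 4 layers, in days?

3.84

With flow normal to the layers, continuity requires the same specific discharge q through every layer.
Σ(b_i/K_i) = 5.02/89.6 + 12.2/6.64 + 6.53/1210 + 9.55/7.61 = 3.154 d.
q = Δh / Σ(b_i/K_i) = 6.20 / 3.154 = 1.966 m/day.
In each layer the seepage velocity is v_i = q/n_i, so the layer transit time is t_i = b_i·n_i / q:
  layer 1 (coarse sand): t_1 = 5.02 × 0.22 / 1.966 = 0.5618 d
  layer 2 (medium sand): t_2 = 12.2 × 0.22 / 1.966 = 1.365 d
  layer 3 (clean gravel): t_3 = 6.53 × 0.18 / 1.966 = 0.5979 d
  layer 4 (fine sand): t_4 = 9.55 × 0.27 / 1.966 = 1.312 d
Total t = Σ t_i = 3.836 days.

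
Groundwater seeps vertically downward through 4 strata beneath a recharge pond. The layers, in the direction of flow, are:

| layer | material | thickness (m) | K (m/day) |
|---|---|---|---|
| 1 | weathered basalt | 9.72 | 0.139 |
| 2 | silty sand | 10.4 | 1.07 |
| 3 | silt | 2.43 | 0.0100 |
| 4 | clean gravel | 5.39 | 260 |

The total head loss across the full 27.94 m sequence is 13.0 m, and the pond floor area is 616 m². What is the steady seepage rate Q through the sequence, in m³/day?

24.8

Flow is perpendicular to layering, so the layers act in series and the equivalent K is the thickness-weighted harmonic mean.
Total thickness L = 9.72 + 10.4 + 2.43 + 5.39 = 27.94 m.
Σ(b_i/K_i) = 9.72/0.139 + 10.4/1.07 + 2.43/0.0100 + 5.39/260 = 322.7 d.
K_eq = L / Σ(b_i/K_i) = 27.94 / 322.7 = 0.08659 m/day.
Q = K_eq · A · (Δh/L) = 0.08659 × 616 × (13.0/27.94) = 24.82 m³/day.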